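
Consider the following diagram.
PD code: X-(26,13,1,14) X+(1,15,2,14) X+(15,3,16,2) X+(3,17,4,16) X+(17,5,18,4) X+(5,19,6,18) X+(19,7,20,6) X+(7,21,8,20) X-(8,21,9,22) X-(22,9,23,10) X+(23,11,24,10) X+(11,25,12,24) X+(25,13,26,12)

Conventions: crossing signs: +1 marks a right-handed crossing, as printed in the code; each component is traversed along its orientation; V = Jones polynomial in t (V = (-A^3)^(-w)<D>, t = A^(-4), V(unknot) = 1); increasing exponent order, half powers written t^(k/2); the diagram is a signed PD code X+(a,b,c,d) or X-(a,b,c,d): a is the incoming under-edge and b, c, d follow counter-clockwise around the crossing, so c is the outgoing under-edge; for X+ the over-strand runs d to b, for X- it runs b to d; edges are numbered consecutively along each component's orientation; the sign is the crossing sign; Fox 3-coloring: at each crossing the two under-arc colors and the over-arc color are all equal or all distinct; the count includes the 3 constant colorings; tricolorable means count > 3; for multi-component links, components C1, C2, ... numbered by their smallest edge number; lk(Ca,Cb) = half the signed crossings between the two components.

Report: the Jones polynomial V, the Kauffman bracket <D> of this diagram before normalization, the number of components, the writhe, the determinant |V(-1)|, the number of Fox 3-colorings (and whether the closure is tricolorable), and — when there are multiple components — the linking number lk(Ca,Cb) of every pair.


Jones polynomial: V(t) = t^3 + t^5 - t^6 + t^7 - t^8 + t^9 - t^10
<D> = A^-19 - A^-15 + A^-11 - A^-7 + A^-3 - A - A^9; writhe +7
components 1, writhe +7 (13 crossings)
3-colorings: 3 of 3^13, det 7 — not tricolorable
note: w = +7 shifts under R1 moves; the (-A^3)^(-7) factor cancels that in V


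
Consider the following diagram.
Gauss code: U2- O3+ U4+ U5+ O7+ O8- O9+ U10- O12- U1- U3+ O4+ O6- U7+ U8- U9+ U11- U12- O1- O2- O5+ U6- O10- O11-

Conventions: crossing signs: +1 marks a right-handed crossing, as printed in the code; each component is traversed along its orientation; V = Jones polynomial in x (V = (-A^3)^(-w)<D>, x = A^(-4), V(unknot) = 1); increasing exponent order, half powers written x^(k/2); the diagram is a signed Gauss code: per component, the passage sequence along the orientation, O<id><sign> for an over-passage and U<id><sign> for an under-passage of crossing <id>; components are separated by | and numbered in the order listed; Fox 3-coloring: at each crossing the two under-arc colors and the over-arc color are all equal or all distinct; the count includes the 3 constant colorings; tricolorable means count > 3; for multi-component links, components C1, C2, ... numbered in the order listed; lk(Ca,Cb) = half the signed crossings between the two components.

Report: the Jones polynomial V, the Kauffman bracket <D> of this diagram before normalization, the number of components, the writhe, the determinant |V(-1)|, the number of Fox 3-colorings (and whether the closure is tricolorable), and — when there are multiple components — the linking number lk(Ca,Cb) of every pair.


V = -x^-4 + x^-3 + x^-1
<D> = A^-2 + A^6 - A^10 (w = -2)
1 component over 12 crossings, w = -2
9 Fox colorings among 3^12, |V(-1)| = 3: tricolorable
why: det 3 = |V(-1)|; divisible by 3, so tricolorable


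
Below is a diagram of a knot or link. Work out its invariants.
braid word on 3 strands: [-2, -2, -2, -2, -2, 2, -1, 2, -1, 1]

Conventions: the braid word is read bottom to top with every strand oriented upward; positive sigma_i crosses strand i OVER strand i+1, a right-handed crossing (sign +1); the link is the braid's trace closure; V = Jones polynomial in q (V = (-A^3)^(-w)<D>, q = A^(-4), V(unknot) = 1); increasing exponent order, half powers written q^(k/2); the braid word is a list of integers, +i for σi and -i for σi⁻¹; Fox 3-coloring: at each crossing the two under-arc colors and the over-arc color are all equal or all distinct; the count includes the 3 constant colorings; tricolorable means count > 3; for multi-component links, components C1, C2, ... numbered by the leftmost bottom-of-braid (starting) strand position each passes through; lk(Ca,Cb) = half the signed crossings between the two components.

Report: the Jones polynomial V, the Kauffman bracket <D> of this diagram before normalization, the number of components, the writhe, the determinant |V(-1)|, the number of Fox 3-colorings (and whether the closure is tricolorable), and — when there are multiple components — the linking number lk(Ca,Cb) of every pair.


Jones polynomial: V(q) = -q^-4 + q^-3 + q^-1
<D> = A^-8 + 1 - A^4; writhe -4
components 1, writhe -4 (10 crossings)
3-colorings: 9 of 3^10, det 3 — tricolorable
note: w = -4 (over 10 crossings) is diagram-only; (-A^3)^(4) removes it from V


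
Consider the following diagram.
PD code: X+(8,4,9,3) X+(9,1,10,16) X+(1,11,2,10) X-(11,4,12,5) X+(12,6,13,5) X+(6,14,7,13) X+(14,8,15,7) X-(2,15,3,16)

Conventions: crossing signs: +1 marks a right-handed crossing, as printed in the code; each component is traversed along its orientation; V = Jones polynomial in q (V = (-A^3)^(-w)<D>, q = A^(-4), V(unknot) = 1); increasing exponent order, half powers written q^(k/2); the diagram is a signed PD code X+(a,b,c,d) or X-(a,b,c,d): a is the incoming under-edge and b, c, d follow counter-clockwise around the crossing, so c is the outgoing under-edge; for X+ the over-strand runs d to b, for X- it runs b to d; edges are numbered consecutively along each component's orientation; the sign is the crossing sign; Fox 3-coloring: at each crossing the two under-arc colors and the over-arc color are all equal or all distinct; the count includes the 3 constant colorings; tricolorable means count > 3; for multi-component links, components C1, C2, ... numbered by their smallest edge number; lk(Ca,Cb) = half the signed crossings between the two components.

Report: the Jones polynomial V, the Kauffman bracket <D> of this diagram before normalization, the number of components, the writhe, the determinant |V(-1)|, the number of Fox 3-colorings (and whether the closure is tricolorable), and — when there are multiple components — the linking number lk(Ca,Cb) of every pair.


V = q - q^2 + 2q^3 - q^4 + q^5 - q^6
<D> = -A^-12 + A^-8 - A^-4 + 2 - A^4 + A^8 (w = +4)
1 component over 8 crossings, w = +4
3 Fox colorings among 3^8, |V(-1)| = 7: not tricolorable
why: V spans 5 powers of q: at least 5 crossings in any diagram


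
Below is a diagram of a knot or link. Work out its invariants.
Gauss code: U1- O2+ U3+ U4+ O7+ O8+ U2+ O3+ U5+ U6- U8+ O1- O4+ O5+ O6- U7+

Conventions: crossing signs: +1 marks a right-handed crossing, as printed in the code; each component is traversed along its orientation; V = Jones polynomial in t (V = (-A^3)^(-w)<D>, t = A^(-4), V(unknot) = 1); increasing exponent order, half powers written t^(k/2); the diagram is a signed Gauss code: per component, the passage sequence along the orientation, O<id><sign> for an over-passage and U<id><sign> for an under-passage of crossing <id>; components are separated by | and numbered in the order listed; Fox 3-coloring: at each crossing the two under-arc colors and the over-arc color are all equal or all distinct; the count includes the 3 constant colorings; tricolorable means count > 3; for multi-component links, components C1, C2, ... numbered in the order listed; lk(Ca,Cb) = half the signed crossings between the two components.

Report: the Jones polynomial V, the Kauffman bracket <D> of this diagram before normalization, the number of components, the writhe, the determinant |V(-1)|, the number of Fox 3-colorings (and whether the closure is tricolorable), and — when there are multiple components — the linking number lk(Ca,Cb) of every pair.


V(t) = t - t^2 + 2t^3 - t^4 + t^5 - t^6
bracket: -A^-12 + A^-8 - A^-4 + 2 - A^4 + A^8, w = +4
1 component, writhe +4, over 8 crossings
det 7, colorings 3 of 3^8 — not tricolorable
observation: |V(-1)| = 7: so not tricolorable, since 3 does not divide 7


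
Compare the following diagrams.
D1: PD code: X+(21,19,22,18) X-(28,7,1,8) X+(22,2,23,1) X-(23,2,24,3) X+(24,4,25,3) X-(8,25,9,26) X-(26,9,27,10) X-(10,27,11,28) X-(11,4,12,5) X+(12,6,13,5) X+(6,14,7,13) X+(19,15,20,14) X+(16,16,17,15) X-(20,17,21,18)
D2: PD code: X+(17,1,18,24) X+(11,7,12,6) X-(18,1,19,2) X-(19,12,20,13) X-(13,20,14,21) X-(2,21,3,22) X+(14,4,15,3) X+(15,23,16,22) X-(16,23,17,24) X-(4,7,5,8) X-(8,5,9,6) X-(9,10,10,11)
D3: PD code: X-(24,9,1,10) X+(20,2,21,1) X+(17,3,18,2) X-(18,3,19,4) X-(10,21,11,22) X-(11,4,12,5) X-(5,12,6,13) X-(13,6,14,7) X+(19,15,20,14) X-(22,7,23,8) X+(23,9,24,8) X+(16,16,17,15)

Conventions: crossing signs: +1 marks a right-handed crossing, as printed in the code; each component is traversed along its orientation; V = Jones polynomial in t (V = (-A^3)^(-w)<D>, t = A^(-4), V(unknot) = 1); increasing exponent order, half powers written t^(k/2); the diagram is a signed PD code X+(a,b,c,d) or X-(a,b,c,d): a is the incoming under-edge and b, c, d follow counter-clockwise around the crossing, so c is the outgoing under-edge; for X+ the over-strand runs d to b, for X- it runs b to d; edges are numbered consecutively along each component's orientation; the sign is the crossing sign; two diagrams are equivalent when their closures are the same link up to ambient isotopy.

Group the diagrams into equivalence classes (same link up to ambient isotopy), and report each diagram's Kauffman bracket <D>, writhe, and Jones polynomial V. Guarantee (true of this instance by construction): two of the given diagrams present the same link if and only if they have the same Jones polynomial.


classes: {D1} | {D2} | {D3}
V(D1) = t^-5 - 2t^-4 + 2t^-3 - 2t^-2 + 2t^-1 - 1 + t  [14 crossings, <D> = A^-4 - 1 + 2A^4 - 2A^8 + 2A^12 - 2A^16 + A^20, w = 0]
V(D2) = 1  (w -4, c 12, <D> = A^-12)
D3 (bracket A^-2 - A^2 + 2A^6 - A^10 + A^14 - A^18; 12 crossings at w = -2): V = -t^-6 + t^-5 - t^-4 + 2t^-3 - t^-2 + t^-1
note: V(t) takes 3 values over 3 diagrams, fixing the grouping


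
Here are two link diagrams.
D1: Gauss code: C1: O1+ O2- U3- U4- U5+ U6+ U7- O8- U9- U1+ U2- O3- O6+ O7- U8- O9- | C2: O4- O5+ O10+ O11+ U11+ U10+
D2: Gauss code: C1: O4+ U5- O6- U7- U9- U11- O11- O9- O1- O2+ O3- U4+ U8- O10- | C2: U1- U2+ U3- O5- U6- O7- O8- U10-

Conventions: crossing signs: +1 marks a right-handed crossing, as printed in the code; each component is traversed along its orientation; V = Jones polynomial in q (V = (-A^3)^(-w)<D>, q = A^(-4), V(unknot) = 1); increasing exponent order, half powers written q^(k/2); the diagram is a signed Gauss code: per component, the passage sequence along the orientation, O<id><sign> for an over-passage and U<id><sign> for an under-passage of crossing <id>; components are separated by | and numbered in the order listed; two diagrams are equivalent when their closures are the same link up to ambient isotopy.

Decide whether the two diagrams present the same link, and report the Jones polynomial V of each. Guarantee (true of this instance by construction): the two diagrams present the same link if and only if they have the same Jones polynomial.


equivalent: no
D1 (bracket A^-1 + A^3 + A^7 - A^15; 11 crossings at w = -1): V = q^(-9/2) - q^(-5/2) - q^(-3/2) - q^(-1/2)
V(D2) = -q^(-15/2) + q^(-13/2) - 2q^(-11/2) + 2q^(-9/2) - 2q^(-7/2) + q^(-5/2) - q^(-3/2)  (w -7, c 11, <D> = A^-15 - A^-11 + 2A^-7 - 2A^-3 + 2A - A^5 + A^9)
key observation: 2 values of V(q) split the 2 diagrams


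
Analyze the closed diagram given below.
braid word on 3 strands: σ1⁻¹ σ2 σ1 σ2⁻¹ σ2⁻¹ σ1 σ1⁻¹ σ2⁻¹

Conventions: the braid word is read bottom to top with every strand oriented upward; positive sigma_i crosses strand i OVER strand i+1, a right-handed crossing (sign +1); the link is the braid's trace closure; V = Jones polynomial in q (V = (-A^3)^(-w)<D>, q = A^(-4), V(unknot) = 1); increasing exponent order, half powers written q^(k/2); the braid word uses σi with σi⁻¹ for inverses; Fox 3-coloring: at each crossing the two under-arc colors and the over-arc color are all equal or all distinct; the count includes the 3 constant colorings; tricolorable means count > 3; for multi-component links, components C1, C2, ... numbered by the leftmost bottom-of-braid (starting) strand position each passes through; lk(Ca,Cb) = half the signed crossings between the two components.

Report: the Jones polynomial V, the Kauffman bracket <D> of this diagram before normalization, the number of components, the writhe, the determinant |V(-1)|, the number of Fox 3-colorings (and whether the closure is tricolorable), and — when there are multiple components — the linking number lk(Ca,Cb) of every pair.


Jones polynomial: V(q) = -q^-4 + q^-3 + q^-1
<D> = A^-2 + A^6 - A^10; writhe -2
components 1, writhe -2 (8 crossings)
3-colorings: 9 of 3^8, det 3 — tricolorable
note: |V(-1)| = 3: so tricolorable, since 3 divides 3


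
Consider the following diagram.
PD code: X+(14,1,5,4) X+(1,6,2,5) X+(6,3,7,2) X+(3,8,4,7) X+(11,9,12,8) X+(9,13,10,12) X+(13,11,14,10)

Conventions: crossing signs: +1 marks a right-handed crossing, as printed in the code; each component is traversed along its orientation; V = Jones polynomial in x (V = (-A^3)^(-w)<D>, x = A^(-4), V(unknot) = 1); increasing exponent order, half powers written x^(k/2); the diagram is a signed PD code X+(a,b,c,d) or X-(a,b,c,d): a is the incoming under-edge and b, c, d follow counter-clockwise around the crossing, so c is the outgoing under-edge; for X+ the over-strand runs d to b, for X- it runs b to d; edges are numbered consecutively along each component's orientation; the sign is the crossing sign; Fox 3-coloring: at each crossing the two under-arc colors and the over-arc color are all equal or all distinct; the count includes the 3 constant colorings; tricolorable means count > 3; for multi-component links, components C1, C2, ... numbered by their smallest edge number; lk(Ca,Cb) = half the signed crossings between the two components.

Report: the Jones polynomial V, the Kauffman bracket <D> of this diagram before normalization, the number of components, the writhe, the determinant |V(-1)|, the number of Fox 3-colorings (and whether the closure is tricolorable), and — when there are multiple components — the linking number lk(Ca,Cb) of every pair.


Jones polynomial: V(x) = -x^(5/2) - 2x^(9/2) + 2x^(11/2) - 2x^(13/2) + 2x^(15/2) - 2x^(17/2) + x^(19/2)
<D> = -A^-17 + 2A^-13 - 2A^-9 + 2A^-5 - 2A^-1 + 2A^3 + A^11; writhe +7
components 2, writhe +7 (7 crossings)
linking number lk(C1,C2) = +2
3-colorings: 9 of 3^7, det 12 — tricolorable
note: w = +7 shifts under R1 moves; the (-A^3)^(-7) factor cancels that in V


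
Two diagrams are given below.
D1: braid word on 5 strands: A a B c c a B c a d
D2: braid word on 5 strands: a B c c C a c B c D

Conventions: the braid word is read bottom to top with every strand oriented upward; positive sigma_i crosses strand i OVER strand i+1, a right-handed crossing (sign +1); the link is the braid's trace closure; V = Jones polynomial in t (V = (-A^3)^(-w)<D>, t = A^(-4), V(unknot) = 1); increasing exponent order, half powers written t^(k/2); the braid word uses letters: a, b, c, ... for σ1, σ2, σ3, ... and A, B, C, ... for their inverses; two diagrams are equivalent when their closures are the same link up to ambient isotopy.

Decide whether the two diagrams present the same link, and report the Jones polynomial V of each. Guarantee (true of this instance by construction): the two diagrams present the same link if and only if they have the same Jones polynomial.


same link: yes
V(D1) = t^-1 - 2 + 3t - 3t^2 + 4t^3 - 3t^4 + 2t^5 - t^6  [10 crossings, <D> = -A^-12 + 2A^-8 - 3A^-4 + 4 - 3A^4 + 3A^8 - 2A^12 + A^16, w = +4]
D2 (bracket -A^-18 + 2A^-14 - 3A^-10 + 4A^-6 - 3A^-2 + 3A^2 - 2A^6 + A^10; 10 crossings at w = +2): V = t^-1 - 2 + 3t - 3t^2 + 4t^3 - 3t^4 + 2t^5 - t^6
note: all 2 diagrams share one V(t), hence one class


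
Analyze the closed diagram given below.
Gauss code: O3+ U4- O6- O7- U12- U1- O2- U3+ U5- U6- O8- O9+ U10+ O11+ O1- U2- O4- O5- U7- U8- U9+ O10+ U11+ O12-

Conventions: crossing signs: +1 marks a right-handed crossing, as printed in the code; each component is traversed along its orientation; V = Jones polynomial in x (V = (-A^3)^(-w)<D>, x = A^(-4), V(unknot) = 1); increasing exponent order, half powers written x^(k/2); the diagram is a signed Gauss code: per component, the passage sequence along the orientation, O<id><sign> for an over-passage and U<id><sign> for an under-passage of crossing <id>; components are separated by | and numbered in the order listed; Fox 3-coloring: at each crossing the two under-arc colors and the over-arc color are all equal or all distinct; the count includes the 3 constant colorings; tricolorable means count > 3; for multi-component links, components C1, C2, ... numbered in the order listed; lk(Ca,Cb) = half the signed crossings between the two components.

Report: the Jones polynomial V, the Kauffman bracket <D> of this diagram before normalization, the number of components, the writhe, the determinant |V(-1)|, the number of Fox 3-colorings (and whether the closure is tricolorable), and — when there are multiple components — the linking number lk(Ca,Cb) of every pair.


V(x) = x^-7 - 2x^-6 + 2x^-5 - 3x^-4 + 3x^-3 - 2x^-2 + 2x^-1
bracket: 2A^-8 - 2A^-4 + 3 - 3A^4 + 2A^8 - 2A^12 + A^16, w = -4
1 component, writhe -4, over 12 crossings
det 15, colorings 9 of 3^12 — tricolorable
observation: w = -4 (over 12 crossings) is diagram-only; (-A^3)^(4) removes it from V


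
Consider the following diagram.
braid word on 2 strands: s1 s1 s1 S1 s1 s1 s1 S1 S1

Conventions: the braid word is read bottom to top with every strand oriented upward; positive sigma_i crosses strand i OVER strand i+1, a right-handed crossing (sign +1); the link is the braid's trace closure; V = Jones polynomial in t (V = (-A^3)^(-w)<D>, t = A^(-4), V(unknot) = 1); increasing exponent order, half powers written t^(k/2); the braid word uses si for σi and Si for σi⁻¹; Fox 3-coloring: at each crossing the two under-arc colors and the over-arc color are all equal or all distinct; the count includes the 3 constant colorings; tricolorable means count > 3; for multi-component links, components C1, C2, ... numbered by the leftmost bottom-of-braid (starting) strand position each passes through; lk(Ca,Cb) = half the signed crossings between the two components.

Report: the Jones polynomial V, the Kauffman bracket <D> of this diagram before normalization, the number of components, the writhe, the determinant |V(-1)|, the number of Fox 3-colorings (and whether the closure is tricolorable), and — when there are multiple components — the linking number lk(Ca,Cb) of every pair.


V = t + t^3 - t^4
<D> = A^-7 - A^-3 - A^5 (w = +3)
1 component over 9 crossings, w = +3
9 Fox colorings among 3^9, |V(-1)| = 3: tricolorable
why: w = +3 shifts under R1 moves; the (-A^3)^(-3) factor cancels that in V


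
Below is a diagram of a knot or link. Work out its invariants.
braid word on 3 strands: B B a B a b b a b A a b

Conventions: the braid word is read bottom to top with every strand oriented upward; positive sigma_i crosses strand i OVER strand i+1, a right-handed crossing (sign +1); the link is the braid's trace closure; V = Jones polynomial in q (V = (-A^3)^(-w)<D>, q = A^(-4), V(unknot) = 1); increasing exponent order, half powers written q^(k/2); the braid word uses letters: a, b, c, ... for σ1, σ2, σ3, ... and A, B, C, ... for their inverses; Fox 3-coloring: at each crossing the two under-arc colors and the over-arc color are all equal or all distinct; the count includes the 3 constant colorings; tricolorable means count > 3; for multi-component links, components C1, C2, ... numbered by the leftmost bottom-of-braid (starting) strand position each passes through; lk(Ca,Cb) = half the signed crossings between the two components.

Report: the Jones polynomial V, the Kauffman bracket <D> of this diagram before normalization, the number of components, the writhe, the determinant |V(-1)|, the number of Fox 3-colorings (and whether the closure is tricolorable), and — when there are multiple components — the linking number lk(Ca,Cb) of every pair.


Jones polynomial: V(q) = q - q^2 + 2q^3 - q^4 + q^5 - q^6
<D> = -A^-12 + A^-8 - A^-4 + 2 - A^4 + A^8; writhe +4
components 1, writhe +4 (12 crossings)
3-colorings: 3 of 3^12, det 7 — not tricolorable
note: inverse pairs cancel, leaving σ2⁻¹ σ2⁻¹ σ1 σ2⁻¹ σ1 σ2 σ2 σ1 σ2 σ2


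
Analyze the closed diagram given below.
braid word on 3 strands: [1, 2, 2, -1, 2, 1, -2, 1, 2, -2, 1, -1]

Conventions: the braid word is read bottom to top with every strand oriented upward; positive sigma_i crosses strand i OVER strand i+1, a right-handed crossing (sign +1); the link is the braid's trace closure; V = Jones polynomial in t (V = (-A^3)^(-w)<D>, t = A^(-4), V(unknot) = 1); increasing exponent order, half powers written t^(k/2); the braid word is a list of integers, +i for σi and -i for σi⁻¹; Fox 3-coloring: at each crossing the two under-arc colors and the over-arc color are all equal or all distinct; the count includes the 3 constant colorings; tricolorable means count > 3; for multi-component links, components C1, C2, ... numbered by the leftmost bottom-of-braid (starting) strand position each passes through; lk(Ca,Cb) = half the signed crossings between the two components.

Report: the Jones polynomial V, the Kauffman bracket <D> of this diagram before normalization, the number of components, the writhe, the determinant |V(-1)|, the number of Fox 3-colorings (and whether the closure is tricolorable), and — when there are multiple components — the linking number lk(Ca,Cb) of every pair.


V(t) = 2t - 2t^2 + 3t^3 - 3t^4 + 2t^5 - 2t^6 + t^7
bracket: A^-16 - 2A^-12 + 2A^-8 - 3A^-4 + 3 - 2A^4 + 2A^8, w = +4
1 component, writhe +4, over 12 crossings
det 15, colorings 9 of 3^12 — tricolorable
observation: the word shrinks to σ1 σ2 σ2 σ1⁻¹ σ2 σ1 σ2⁻¹ σ1 after cancelling


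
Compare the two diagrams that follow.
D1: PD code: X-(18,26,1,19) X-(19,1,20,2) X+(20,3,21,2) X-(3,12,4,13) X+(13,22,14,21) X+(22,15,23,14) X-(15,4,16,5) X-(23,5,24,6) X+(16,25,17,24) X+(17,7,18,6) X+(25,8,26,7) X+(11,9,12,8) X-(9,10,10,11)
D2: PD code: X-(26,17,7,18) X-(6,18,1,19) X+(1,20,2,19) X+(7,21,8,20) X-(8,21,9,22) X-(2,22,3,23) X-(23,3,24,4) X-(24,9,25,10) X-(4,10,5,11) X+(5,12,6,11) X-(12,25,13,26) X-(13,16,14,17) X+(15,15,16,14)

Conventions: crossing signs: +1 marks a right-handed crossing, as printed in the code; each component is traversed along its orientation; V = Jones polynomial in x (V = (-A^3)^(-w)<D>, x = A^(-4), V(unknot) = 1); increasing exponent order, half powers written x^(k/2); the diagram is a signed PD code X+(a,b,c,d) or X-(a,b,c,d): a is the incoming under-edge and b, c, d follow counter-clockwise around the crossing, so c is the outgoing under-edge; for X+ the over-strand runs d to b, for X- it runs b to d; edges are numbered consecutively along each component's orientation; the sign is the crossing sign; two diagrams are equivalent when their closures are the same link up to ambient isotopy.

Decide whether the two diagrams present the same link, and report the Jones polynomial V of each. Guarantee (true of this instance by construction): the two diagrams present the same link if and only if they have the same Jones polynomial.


same link: no
V(D1) = -x^(1/2) - x^(5/2)  [13 crossings, <D> = A^-7 + A, w = +1]
D2 (bracket A^-9 + 2A^-1 - A^3 + A^7 - A^11; 13 crossings at w = -5): V = x^(-13/2) - x^(-11/2) + x^(-9/2) - 2x^(-7/2) - x^(-3/2)
note: V(x) takes 2 values over 2 diagrams, fixing the grouping


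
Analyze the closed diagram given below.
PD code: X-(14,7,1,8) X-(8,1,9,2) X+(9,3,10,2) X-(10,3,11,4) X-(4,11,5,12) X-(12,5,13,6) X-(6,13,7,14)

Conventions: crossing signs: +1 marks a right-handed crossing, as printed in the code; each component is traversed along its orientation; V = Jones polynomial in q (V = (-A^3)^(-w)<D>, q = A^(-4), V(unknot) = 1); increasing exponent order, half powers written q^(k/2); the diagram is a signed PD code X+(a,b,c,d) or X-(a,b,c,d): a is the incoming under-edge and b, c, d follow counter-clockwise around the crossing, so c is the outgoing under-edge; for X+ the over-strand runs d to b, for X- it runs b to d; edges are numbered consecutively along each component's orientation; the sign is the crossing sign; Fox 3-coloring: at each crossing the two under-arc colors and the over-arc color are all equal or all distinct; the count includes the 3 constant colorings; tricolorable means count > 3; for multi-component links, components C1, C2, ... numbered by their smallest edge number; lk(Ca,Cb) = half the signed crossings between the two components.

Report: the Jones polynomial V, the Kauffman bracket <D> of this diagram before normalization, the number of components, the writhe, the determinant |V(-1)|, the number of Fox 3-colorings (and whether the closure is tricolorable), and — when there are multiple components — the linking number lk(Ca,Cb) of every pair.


V = -q^-7 + q^-6 - q^-5 + q^-4 + q^-2
<D> = -A^-7 - A + A^5 - A^9 + A^13 (w = -5)
1 component over 7 crossings, w = -5
3 Fox colorings among 3^7, |V(-1)| = 5: not tricolorable
why: the span of V is 5, forcing >= 5 crossings in any diagram


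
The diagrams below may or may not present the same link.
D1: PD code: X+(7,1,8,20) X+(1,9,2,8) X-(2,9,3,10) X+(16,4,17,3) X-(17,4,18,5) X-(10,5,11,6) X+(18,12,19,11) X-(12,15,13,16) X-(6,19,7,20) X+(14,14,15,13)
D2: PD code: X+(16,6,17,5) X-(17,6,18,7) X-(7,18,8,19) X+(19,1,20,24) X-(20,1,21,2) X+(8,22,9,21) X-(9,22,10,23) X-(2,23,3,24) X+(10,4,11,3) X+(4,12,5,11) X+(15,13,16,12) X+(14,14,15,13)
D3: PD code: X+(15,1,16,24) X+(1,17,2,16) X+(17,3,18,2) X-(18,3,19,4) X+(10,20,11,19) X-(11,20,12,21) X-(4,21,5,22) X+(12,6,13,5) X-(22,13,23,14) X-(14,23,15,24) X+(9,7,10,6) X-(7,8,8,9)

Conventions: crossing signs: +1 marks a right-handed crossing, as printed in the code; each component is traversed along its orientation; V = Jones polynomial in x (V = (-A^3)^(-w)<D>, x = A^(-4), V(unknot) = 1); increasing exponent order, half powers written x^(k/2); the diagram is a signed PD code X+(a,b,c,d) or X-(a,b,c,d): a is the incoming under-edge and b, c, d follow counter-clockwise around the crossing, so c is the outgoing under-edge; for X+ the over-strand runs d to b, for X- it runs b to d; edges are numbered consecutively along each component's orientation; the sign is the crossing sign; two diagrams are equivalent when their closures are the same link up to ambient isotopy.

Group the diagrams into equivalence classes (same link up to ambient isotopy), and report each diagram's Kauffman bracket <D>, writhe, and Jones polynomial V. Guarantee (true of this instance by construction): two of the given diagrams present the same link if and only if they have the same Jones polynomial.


equivalence classes: {D1, D2, D3}
D1 (bracket 1; 10 crossings at w = 0): V = 1
V(D2) = 1  [12 crossings, <D> = A^6, w = +2]
V(D3) = 1  [12 crossings, <D> = 1, w = 0]
key observation: one V(x) for all 3 diagrams — one class (guaranteed)


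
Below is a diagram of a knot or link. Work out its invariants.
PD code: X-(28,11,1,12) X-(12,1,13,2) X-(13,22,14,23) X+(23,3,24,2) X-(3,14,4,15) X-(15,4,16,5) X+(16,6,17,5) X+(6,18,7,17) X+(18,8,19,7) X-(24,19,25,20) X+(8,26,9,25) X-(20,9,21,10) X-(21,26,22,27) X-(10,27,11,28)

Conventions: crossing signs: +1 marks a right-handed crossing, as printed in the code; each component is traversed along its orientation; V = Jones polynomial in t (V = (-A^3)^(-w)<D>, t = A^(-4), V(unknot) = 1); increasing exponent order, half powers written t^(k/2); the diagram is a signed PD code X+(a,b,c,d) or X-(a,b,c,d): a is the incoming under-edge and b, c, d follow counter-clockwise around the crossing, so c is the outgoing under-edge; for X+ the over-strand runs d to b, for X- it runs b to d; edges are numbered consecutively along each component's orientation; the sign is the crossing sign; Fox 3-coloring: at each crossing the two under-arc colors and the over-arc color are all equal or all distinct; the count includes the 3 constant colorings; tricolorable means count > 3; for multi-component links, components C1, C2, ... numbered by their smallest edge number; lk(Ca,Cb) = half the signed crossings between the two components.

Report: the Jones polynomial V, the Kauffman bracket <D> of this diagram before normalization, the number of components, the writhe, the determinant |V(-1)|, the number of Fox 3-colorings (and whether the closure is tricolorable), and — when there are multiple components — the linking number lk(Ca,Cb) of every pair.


Jones polynomial: V(t) = -t^-4 + t^-3 + t^-1
<D> = A^-8 + 1 - A^4; writhe -4
components 1, writhe -4 (14 crossings)
3-colorings: 9 of 3^14, det 3 — tricolorable
note: det 3 = |V(-1)|; divisible by 3, so tricolorable


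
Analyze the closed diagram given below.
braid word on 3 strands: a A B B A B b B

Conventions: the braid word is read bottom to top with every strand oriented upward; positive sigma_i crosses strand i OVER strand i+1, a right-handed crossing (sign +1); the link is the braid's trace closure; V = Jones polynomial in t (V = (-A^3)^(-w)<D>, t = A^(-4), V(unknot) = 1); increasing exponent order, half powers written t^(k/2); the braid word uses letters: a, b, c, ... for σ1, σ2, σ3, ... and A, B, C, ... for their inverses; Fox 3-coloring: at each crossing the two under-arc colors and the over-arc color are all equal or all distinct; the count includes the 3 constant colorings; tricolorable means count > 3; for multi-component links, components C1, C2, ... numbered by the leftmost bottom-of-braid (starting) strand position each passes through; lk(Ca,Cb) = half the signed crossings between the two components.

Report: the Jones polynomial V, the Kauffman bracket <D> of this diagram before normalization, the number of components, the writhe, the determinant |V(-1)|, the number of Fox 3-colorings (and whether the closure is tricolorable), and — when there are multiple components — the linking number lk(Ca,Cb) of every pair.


V = -t^-4 + t^-3 + t^-1
<D> = A^-8 + 1 - A^4 (w = -4)
1 component over 8 crossings, w = -4
9 Fox colorings among 3^8, |V(-1)| = 3: tricolorable
why: det 3 = |V(-1)|; divisible by 3, so tricolorable


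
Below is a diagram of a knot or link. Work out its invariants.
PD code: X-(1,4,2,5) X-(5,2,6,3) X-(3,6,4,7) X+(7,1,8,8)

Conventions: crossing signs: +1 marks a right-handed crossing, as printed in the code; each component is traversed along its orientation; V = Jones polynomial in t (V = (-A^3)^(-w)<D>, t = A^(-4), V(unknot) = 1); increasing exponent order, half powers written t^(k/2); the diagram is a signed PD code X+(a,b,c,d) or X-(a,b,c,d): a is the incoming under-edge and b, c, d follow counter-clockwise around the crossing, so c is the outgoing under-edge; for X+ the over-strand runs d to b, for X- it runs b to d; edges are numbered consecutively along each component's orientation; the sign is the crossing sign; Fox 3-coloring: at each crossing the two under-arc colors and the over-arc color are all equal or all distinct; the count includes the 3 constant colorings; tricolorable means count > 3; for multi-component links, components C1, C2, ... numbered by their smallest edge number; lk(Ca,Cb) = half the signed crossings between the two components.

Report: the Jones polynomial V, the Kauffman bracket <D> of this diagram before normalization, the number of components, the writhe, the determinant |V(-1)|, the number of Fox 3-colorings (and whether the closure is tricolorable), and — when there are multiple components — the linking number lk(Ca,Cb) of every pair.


V(t) = -t^-4 + t^-3 + t^-1
bracket: A^-2 + A^6 - A^10, w = -2
1 component, writhe -2, over 4 crossings
det 3, colorings 9 of 3^4 — tricolorable
observation: w = -2 shifts under R1 moves; the (-A^3)^(2) factor cancels that in V


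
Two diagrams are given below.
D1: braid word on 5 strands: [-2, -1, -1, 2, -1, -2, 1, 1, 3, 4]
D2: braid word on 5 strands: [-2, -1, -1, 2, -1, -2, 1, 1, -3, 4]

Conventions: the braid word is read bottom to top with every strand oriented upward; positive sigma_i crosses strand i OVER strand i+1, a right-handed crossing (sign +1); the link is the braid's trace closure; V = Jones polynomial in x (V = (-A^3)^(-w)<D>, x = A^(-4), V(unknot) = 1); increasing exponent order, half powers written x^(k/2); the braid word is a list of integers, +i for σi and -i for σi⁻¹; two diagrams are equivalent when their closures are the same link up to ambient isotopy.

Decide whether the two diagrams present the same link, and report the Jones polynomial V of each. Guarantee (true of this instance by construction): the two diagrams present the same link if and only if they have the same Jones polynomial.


same link: yes
V(D1) = -x^-5 + x^-4 - x^-3 + 2x^-2 - x^-1 + 2 - x  [10 crossings, <D> = -A^-4 + 2 - A^4 + 2A^8 - A^12 + A^16 - A^20, w = 0]
V(D2) = -x^-5 + x^-4 - x^-3 + 2x^-2 - x^-1 + 2 - x  [10 crossings, <D> = -A^-10 + 2A^-6 - A^-2 + 2A^2 - A^6 + A^10 - A^14, w = -2]
insight: Markov moves rewrite D1 (10 crossings) into D2 (10)


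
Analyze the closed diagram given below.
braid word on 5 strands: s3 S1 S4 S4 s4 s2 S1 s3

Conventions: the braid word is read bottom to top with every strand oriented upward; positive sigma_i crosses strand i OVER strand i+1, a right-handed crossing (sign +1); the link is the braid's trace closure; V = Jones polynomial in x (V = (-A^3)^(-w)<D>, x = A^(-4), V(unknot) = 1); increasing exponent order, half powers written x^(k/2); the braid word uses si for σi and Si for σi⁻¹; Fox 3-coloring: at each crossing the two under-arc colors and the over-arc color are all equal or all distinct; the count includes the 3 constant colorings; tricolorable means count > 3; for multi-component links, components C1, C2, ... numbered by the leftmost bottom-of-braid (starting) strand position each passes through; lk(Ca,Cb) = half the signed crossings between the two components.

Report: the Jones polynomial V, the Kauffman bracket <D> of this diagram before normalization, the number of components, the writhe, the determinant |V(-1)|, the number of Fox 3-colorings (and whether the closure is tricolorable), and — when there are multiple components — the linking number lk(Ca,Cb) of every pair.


V(x) = x^-2 + 2 + x^2
bracket: A^-8 + 2 + A^8, w = 0
3 components, writhe 0, over 8 crossings
lk(C1,C2) = -1
linking number lk(C1,C3) = +1
lk(C2,C3): 0
det 4, colorings 3 of 3^8 — not tricolorable
observation: det 4 = |V(-1)|; not divisible by 3, so not tricolorable


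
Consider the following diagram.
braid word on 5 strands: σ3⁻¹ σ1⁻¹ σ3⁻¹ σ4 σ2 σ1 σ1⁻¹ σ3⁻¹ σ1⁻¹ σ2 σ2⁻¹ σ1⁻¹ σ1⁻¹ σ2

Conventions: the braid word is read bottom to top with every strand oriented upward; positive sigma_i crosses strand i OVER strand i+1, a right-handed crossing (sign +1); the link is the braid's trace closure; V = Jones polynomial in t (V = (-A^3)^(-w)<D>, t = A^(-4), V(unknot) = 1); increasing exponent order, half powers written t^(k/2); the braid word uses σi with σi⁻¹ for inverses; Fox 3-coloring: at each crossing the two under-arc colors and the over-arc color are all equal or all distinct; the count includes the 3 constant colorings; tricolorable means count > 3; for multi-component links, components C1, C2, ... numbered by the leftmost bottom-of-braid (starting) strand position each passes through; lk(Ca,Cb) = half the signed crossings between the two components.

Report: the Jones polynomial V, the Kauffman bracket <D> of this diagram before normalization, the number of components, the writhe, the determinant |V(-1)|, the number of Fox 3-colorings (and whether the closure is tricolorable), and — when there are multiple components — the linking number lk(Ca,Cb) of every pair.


Jones polynomial: V(t) = -t^-9 + 3t^-8 - 5t^-7 + 6t^-6 - 7t^-5 + 7t^-4 - 5t^-3 + 4t^-2 - 2t^-1 + 1
<D> = A^-12 - 2A^-8 + 4A^-4 - 5 + 7A^4 - 7A^8 + 6A^12 - 5A^16 + 3A^20 - A^24; writhe -4
components 1, writhe -4 (14 crossings)
3-colorings: 3 of 3^14, det 41 — not tricolorable
note: det 41 = |V(-1)|; not divisible by 3, so not tricolorable


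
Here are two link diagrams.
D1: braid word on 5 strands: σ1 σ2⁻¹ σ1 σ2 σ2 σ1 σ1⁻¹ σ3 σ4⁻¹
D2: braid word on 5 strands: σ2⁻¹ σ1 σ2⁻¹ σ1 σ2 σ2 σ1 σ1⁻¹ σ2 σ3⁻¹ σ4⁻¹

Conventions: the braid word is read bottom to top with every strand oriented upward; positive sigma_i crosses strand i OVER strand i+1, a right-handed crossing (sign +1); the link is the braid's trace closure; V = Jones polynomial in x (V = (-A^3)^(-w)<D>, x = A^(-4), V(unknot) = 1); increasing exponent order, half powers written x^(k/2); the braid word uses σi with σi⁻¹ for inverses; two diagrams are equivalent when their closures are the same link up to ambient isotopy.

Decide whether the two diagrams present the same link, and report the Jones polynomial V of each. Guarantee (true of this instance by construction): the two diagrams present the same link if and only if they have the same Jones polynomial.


equivalent: yes
D1 (bracket A^-9 + A^-1 - A^3 + A^7; 9 crossings at w = +3): V = -x^(1/2) + x^(3/2) - x^(5/2) - x^(9/2)
V(D2) = -x^(1/2) + x^(3/2) - x^(5/2) - x^(9/2)  [11 crossings, <D> = A^-15 + A^-7 - A^-3 + A, w = +1]
observation: one V(x) for all 2 diagrams — one class (guaranteed)


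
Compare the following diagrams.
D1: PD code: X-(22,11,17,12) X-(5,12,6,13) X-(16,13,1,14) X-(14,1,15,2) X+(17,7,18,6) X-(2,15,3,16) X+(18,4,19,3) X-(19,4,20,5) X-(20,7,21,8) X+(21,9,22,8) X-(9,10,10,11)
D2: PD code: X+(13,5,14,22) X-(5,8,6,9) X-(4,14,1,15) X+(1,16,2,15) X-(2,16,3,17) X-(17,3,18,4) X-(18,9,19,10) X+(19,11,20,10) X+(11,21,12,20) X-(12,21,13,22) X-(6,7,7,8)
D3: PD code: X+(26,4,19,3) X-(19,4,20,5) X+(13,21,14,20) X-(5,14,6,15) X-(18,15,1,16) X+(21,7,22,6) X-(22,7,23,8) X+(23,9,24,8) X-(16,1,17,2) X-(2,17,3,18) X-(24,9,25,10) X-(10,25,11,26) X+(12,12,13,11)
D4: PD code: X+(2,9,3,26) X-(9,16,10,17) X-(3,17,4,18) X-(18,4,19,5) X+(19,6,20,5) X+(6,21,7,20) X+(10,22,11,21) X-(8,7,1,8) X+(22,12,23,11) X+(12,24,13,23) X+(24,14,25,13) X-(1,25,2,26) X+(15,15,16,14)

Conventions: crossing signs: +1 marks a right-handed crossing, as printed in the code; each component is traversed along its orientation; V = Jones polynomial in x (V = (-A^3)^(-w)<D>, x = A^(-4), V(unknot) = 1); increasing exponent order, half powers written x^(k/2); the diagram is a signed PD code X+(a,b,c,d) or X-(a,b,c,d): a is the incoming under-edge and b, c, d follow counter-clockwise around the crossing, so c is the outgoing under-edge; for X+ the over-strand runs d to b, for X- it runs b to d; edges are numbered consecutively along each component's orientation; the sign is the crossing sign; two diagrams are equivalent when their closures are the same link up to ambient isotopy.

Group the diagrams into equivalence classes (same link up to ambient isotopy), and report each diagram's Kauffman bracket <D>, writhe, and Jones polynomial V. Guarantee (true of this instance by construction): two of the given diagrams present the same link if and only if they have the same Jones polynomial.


classes: {D1, D3} | {D2} | {D4}
V(D1) = x^(-9/2) - x^(-5/2) - x^(-3/2) - x^(-1/2)  [11 crossings, <D> = A^-13 + A^-9 + A^-5 - A^3, w = -5]
V(D2) = -x^(-5/2) - x^(-1/2)  (w -3, c 11, <D> = A^-7 + A)
V(D3) = x^(-9/2) - x^(-5/2) - x^(-3/2) - x^(-1/2)  [13 crossings, <D> = A^-7 + A^-3 + A - A^9, w = -3]
V(D4) = -x^(1/2) - x^(3/2) - x^(5/2) + x^(9/2)  (w +3, c 13, <D> = -A^-9 + A^-1 + A^3 + A^7)
note: 3 values of V(x) split the 4 diagrams


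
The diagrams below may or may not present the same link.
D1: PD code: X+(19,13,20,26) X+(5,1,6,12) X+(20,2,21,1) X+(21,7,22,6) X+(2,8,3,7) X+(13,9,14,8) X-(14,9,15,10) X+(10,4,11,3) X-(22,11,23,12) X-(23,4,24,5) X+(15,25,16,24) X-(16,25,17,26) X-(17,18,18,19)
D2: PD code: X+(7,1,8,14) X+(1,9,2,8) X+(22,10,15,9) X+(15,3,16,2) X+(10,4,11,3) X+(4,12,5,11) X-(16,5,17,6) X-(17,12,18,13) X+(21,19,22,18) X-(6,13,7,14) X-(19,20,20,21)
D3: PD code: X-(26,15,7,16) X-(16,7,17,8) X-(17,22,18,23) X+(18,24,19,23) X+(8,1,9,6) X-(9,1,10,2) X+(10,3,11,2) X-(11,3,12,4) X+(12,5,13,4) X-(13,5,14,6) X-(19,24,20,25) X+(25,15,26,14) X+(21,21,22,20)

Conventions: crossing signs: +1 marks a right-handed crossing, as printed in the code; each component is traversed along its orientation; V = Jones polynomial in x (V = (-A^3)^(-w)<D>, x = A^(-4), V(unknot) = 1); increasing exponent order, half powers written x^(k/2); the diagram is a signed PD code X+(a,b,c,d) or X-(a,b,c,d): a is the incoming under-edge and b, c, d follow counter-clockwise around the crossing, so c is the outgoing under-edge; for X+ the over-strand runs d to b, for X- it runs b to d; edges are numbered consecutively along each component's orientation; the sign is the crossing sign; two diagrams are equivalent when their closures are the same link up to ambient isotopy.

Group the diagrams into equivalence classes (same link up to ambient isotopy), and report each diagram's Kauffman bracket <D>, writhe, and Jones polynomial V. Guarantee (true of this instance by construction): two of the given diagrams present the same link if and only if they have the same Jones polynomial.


classes: {D1, D2} | {D3}
V(D1) = -x^(1/2) - x^(3/2) - x^(5/2) + x^(9/2)  [13 crossings, <D> = -A^-9 + A^-1 + A^3 + A^7, w = +3]
V(D2) = -x^(1/2) - x^(3/2) - x^(5/2) + x^(9/2)  [11 crossings, <D> = -A^-9 + A^-1 + A^3 + A^7, w = +3]
V(D3) = -x^(-1/2) - x^(1/2)  [13 crossings, <D> = A^-5 + A^-1, w = -1]
note: 2 values of V(x) split the 3 diagrams
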